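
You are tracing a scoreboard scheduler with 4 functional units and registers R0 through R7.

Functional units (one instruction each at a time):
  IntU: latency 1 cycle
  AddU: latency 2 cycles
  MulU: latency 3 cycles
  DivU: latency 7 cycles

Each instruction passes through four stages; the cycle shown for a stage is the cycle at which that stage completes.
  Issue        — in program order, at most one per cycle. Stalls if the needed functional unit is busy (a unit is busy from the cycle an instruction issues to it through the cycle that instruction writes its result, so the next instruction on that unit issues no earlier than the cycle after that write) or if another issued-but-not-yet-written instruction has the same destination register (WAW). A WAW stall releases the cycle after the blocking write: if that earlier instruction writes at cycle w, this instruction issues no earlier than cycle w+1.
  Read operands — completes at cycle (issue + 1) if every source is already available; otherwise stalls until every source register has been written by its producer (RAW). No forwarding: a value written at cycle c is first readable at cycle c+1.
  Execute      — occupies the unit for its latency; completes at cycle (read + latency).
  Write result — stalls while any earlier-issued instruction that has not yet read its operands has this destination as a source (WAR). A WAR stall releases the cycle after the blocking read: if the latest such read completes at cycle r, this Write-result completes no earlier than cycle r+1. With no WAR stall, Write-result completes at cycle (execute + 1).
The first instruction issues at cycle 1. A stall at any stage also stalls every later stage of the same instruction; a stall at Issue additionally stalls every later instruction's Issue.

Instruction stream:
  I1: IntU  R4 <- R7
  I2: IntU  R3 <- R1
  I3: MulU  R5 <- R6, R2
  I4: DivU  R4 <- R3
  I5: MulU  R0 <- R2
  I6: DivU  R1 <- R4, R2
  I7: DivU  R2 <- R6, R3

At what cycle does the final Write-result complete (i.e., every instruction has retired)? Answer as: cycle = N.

t=1  I1 dispatched to IntU
t=2  I1 operands ready
t=3  I1 complete
t=4  R4←I1
t=5  I2 dispatched to IntU
t=6  I2 operands ready | I3 dispatched to MulU
t=7  I2 complete | I3 operands ready | I4 dispatched to DivU
t=8  R3←I2
t=9  I4 operands ready
t=10  I3 complete
t=11  R5←I3
t=12  I5 dispatched to MulU
t=13  I5 operands ready
t=16  I4 complete | I5 complete
t=17  R4←I4 | R0←I5
t=18  I6 dispatched to DivU
t=19  I6 operands ready
t=26  I6 complete
t=27  R1←I6
t=28  I7 dispatched to DivU
t=29  I7 operands ready
t=36  I7 complete
t=37  R2←I7

cycle = 37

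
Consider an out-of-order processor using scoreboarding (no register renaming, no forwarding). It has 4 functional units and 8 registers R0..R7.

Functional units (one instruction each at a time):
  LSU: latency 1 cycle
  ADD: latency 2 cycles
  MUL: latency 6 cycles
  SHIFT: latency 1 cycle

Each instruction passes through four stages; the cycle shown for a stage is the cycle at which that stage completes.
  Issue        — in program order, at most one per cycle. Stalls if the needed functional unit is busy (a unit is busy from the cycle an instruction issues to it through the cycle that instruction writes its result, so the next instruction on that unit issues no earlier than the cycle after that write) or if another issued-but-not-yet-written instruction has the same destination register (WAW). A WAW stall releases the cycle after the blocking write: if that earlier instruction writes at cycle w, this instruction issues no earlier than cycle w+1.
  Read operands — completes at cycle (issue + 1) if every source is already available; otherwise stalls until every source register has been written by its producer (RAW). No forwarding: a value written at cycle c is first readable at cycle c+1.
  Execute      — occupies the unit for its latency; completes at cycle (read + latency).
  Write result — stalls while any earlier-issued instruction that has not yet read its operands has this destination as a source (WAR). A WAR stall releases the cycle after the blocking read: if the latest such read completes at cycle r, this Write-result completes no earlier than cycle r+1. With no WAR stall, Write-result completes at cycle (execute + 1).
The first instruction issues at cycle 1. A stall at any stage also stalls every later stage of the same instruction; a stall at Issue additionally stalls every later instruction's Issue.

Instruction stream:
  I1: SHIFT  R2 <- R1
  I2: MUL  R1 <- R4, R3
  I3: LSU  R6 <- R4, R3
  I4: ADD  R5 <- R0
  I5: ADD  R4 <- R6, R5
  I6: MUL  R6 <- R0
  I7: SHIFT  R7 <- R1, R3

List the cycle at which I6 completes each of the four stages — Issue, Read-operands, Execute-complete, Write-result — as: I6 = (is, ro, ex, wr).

I6 = (11, 12, 18, 19)

[1] I1 dispatched to SHIFT
[2] I1 operands ready | I2 dispatched to MUL
[3] I1 complete | I2 operands ready | I3 dispatched to LSU
[4] R2←I1 | I3 operands ready | I4 dispatched to ADD
[5] I3 complete | I4 operands ready
[6] R6←I3
[7] I4 complete
[8] R5←I4
[9] I2 complete | I5 dispatched to ADD
[10] R1←I2 | I5 operands ready
[11] I6 dispatched to MUL
[12] I5 complete | I6 operands ready | I7 dispatched to SHIFT
[13] R4←I5 | I7 operands ready
[14] I7 complete
[15] R7←I7
[18] I6 complete
[19] R6←I6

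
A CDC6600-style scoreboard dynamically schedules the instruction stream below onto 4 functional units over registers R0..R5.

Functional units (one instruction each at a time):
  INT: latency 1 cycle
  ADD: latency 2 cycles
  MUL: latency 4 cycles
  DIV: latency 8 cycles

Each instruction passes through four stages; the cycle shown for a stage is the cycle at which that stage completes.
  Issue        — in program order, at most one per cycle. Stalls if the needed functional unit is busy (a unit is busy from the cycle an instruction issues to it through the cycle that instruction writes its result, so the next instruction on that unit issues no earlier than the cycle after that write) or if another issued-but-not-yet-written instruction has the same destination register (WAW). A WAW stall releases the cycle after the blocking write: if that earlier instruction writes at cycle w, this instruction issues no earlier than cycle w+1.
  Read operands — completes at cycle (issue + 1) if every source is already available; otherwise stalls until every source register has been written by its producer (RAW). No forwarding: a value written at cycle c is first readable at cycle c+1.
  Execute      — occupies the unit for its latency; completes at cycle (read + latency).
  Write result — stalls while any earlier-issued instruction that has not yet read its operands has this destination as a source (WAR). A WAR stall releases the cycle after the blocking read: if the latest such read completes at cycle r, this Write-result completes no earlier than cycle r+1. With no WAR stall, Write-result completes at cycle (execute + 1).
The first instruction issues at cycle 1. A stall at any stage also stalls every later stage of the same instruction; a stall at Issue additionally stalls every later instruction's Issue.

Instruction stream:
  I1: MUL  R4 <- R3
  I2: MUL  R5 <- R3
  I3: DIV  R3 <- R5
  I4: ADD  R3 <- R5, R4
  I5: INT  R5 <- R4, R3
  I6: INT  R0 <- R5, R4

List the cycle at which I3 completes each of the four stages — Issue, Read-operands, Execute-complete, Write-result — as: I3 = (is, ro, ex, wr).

I1 -> (1, 2, 6, 7)
I2 -> (8, 9, 13, 14)  // struct: MUL busy until I1 writes@7
I3 -> (9, 15, 23, 24)  // RAW R5: wait I2 write@14
I4 -> (25, 26, 28, 29)  // WAW R3: wait I3 write@24
I5 -> (26, 30, 31, 32)  // RAW R3: wait I4 write@29
I6 -> (33, 34, 35, 36)  // struct: INT busy until I5 writes@32

I3 = (9, 15, 23, 24)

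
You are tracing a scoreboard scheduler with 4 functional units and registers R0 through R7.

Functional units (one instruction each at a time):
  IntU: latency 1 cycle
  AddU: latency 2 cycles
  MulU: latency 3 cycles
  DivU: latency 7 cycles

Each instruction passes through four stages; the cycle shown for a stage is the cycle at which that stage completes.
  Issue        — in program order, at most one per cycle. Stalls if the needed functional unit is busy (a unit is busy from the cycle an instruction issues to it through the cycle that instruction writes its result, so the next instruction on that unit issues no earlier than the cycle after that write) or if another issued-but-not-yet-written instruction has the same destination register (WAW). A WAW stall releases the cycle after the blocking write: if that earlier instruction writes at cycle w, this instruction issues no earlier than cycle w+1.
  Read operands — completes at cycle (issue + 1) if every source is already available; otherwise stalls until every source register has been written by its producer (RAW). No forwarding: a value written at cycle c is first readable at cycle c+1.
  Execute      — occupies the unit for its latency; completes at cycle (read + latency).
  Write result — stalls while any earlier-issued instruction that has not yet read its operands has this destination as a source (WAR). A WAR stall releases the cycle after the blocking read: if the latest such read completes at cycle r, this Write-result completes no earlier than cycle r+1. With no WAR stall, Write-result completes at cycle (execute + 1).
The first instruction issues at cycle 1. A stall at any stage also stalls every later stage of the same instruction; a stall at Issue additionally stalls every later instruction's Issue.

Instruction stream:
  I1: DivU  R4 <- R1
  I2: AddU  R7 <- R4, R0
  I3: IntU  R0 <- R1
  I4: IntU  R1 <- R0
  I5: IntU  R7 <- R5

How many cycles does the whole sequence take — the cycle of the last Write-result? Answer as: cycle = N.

[I1] 1/2/9/10
[I2] 2/11/13/14  (RAW R4: wait I1 write@10)
[I3] 3/4/5/12  (WAR R0: wait I2 read@11)
[I4] 13/14/15/16  (struct: IntU busy until I3 writes@12)
[I5] 17/18/19/20  (struct: IntU busy until I4 writes@16)

cycle = 20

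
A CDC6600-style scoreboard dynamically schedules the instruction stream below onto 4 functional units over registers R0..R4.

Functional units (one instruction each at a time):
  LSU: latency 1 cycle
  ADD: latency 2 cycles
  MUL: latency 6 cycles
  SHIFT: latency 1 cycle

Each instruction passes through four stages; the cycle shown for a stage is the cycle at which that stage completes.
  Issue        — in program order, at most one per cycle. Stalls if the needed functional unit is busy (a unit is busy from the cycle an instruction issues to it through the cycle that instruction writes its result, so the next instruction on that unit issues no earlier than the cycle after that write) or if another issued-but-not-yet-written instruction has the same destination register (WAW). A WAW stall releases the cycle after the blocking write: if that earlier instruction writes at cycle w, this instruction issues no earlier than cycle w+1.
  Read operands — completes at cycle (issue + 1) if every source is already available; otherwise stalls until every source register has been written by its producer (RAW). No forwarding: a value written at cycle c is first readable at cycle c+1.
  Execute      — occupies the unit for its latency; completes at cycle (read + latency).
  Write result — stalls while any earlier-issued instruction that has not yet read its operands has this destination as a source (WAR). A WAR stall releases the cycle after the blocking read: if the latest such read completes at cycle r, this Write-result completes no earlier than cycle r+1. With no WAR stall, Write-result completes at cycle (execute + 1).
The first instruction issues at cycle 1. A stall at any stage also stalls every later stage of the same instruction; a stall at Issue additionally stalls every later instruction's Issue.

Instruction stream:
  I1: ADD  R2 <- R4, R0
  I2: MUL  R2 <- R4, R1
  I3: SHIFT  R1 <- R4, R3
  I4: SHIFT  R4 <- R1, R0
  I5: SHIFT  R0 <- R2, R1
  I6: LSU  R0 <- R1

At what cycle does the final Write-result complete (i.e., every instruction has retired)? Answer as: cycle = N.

[1] issue I1 (ADD)
[2] I1 read-ops
[4] I1 finished on ADD
[5] I1→R2
[6] issue I2 (MUL)
[7] I2 read-ops · issue I3 (SHIFT)
[8] I3 read-ops
[9] I3 finished on SHIFT
[10] I3→R1
[11] issue I4 (SHIFT)
[12] I4 read-ops
[13] I2 finished on MUL · I4 finished on SHIFT
[14] I2→R2 · I4→R4
[15] issue I5 (SHIFT)
[16] I5 read-ops
[17] I5 finished on SHIFT
[18] I5→R0
[19] issue I6 (LSU)
[20] I6 read-ops
[21] I6 finished on LSU
[22] I6→R0

cycle = 22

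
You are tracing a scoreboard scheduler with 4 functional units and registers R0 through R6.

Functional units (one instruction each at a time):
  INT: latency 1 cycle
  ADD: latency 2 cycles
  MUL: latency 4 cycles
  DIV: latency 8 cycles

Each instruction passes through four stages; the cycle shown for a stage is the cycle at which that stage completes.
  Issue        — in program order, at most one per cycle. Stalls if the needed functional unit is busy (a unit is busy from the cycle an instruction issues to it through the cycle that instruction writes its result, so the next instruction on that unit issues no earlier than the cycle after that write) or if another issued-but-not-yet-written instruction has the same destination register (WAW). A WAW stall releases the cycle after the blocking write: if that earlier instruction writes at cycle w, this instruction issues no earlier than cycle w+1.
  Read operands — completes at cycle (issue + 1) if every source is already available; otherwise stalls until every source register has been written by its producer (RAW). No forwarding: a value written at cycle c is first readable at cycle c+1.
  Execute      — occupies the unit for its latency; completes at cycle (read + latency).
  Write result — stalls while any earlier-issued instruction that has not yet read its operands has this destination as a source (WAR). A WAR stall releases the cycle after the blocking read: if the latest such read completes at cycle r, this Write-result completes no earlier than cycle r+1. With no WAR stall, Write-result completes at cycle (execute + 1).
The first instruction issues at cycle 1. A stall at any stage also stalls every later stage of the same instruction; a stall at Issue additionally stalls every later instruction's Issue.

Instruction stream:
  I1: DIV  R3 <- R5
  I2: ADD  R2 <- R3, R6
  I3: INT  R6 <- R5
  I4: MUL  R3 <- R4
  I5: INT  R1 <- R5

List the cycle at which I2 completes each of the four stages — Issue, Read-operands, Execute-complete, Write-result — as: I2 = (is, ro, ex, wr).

cycle 1: I1 issues→DIV
cycle 2: I1 reads · I2 issues→ADD
cycle 3: I3 issues→INT
cycle 4: I3 reads
cycle 5: I3 exec-done
cycle 10: I1 exec-done
cycle 11: I1 writes R3
cycle 12: I2 reads · I4 issues→MUL
cycle 13: I3 writes R6 · I4 reads
cycle 14: I2 exec-done · I5 issues→INT
cycle 15: I2 writes R2 · I5 reads
cycle 16: I5 exec-done
cycle 17: I4 exec-done · I5 writes R1
cycle 18: I4 writes R3

I2 = (2, 12, 14, 15)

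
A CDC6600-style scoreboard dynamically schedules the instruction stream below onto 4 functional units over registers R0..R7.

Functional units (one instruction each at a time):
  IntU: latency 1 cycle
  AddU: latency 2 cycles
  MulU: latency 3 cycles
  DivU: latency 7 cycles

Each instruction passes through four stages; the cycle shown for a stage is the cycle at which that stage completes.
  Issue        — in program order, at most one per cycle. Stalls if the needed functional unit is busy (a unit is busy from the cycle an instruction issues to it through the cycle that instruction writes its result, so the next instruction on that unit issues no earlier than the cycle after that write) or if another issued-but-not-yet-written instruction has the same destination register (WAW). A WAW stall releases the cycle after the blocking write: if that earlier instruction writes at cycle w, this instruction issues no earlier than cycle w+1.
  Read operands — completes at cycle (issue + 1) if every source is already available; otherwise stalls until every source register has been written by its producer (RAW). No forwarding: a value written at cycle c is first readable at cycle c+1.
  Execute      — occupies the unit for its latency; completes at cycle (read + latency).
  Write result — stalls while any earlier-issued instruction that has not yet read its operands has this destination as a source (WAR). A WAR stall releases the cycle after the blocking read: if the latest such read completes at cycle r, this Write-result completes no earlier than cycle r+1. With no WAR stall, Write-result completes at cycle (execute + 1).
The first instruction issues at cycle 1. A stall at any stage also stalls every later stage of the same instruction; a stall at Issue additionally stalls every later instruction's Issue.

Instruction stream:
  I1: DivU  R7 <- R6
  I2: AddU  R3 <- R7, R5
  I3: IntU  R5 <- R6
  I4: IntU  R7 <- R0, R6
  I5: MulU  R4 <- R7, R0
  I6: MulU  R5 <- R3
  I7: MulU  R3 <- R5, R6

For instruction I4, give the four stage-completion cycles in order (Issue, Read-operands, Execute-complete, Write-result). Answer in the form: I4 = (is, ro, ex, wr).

  I1 | 1 | 2 | 9 | 10
  I2 | 2 | 11 | 13 | 14   RAW R7: wait I1 write@10
  I3 | 3 | 4 | 5 | 12   WAR R5: wait I2 read@11
  I4 | 13 | 14 | 15 | 16   struct: IntU busy until I3 writes@12
  I5 | 14 | 17 | 20 | 21   RAW R7: wait I4 write@16
  I6 | 22 | 23 | 26 | 27   struct: MulU busy until I5 writes@21
  I7 | 28 | 29 | 32 | 33   struct: MulU busy until I6 writes@27

I4 = (13, 14, 15, 16)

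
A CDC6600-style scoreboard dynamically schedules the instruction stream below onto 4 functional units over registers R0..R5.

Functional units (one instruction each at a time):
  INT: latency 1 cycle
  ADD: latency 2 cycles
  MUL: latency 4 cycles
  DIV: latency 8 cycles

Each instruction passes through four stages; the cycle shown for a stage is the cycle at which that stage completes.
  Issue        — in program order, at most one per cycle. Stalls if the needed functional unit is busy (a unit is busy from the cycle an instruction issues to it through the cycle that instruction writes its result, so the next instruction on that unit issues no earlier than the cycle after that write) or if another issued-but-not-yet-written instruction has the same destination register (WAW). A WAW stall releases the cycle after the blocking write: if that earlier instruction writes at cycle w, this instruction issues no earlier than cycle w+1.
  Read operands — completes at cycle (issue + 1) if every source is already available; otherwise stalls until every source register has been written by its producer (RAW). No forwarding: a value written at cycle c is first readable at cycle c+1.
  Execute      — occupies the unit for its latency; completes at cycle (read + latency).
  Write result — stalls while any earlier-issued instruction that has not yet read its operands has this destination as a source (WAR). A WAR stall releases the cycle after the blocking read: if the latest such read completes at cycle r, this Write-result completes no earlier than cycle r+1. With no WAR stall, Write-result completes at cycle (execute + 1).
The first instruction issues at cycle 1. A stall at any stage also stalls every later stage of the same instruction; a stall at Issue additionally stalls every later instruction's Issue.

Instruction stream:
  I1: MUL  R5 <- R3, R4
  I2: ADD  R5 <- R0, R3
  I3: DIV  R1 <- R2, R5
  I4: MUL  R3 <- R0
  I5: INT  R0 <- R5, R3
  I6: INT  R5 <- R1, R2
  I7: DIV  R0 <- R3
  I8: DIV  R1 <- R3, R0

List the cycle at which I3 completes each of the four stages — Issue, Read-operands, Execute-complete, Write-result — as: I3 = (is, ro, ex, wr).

[1] I1→MUL
[2] I1 RO
[6] I1 EX
[7] I1 WR R5
[8] I2→ADD
[9] I2 RO | I3→DIV
[10] I4→MUL
[11] I2 EX | I4 RO | I5→INT
[12] I2 WR R5
[13] I3 RO
[15] I4 EX
[16] I4 WR R3
[17] I5 RO
[18] I5 EX
[19] I5 WR R0
[20] I6→INT
[21] I3 EX
[22] I3 WR R1
[23] I6 RO | I7→DIV
[24] I6 EX | I7 RO
[25] I6 WR R5
[32] I7 EX
[33] I7 WR R0
[34] I8→DIV
[35] I8 RO
[43] I8 EX
[44] I8 WR R1

I3 = (9, 13, 21, 22)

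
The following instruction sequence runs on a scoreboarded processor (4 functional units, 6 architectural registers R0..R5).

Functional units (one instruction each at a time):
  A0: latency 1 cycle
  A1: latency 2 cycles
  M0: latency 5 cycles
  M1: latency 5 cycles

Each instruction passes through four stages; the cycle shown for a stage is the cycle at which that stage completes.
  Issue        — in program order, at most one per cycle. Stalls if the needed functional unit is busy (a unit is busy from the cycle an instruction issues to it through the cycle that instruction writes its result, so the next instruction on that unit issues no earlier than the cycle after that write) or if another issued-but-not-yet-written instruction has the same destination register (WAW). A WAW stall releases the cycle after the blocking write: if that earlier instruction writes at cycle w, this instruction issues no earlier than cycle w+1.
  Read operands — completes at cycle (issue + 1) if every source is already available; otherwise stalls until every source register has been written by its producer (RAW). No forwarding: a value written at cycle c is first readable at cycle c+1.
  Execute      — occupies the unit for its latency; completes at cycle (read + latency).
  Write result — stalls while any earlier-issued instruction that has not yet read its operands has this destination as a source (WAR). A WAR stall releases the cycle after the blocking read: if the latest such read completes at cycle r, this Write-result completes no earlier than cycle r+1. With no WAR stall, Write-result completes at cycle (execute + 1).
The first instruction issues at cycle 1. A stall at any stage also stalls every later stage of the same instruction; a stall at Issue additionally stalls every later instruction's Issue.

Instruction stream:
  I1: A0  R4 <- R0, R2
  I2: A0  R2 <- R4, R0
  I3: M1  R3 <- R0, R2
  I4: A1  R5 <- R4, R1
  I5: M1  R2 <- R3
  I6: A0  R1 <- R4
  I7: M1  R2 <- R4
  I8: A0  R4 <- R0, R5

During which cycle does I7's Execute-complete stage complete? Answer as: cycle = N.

cycle = 30

  I1 | 1 | 2 | 3 | 4
  I2 | 5 | 6 | 7 | 8   struct: A0 busy until I1 writes@4
  I3 | 6 | 9 | 14 | 15   RAW R2: wait I2 write@8
  I4 | 7 | 8 | 10 | 11
  I5 | 16 | 17 | 22 | 23   struct: M1 busy until I3 writes@15
  I6 | 17 | 18 | 19 | 20
  I7 | 24 | 25 | 30 | 31   struct: M1 busy until I5 writes@23
  I8 | 25 | 26 | 27 | 28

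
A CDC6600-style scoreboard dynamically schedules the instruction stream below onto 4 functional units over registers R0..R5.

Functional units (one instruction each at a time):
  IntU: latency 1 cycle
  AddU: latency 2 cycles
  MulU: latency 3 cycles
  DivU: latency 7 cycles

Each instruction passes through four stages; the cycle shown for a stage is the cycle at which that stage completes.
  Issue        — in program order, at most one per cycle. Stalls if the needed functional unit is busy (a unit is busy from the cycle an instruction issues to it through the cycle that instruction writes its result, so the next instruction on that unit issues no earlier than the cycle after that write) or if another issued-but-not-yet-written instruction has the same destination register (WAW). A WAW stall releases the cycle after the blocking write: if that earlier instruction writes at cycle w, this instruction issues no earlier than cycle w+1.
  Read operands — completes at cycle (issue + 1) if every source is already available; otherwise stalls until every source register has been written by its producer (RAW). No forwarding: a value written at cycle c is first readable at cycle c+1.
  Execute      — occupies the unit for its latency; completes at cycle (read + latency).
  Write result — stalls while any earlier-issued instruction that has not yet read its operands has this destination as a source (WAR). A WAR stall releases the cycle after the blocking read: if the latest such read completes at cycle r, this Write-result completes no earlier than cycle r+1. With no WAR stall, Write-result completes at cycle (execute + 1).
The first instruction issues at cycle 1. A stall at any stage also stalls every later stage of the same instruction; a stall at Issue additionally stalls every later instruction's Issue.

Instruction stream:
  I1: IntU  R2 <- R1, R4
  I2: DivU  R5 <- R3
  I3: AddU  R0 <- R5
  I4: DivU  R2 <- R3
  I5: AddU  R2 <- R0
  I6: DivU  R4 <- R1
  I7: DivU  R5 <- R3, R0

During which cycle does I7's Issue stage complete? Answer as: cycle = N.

c1: I1 dispatched to IntU
c2: I1 operands ready | I2 dispatched to DivU
c3: I1 complete | I2 operands ready | I3 dispatched to AddU
c4: R2←I1
c10: I2 complete
c11: R5←I2
c12: I3 operands ready | I4 dispatched to DivU
c13: I4 operands ready
c14: I3 complete
c15: R0←I3
c20: I4 complete
c21: R2←I4
c22: I5 dispatched to AddU
c23: I5 operands ready | I6 dispatched to DivU
c24: I6 operands ready
c25: I5 complete
c26: R2←I5
c31: I6 complete
c32: R4←I6
c33: I7 dispatched to DivU
c34: I7 operands ready
c41: I7 complete
c42: R5←I7

cycle = 33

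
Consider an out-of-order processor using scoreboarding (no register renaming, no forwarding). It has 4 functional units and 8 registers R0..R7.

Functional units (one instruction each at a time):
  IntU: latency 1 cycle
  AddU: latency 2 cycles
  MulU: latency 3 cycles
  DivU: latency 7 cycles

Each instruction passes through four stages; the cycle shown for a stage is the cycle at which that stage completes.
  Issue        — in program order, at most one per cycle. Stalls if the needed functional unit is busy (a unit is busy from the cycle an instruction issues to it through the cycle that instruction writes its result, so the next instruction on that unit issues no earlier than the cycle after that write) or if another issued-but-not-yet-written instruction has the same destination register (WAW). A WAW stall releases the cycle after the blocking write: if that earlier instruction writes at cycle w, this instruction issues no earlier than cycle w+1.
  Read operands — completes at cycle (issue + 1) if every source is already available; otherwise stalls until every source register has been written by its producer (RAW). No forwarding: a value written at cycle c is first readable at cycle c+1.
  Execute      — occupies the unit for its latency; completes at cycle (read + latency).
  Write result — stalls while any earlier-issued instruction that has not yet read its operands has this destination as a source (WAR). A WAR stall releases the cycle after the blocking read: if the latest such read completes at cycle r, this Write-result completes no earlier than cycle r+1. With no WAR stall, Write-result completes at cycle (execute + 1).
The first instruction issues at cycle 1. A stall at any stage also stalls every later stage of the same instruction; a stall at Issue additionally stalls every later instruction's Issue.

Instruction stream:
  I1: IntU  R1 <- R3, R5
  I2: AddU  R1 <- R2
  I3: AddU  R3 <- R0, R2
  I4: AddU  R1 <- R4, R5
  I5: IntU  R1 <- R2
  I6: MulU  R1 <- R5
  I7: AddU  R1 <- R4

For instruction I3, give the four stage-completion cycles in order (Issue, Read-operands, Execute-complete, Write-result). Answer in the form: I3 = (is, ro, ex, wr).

I3 = (10, 11, 13, 14)

1) issue 1, read 2, done 3, write 4
2) issue 5, read 6, done 8, write 9  <WAW R1: wait I1 write@4>
3) issue 10, read 11, done 13, write 14  <struct: AddU busy until I2 writes@9>
4) issue 15, read 16, done 18, write 19  <struct: AddU busy until I3 writes@14>
5) issue 20, read 21, done 22, write 23  <WAW R1: wait I4 write@19>
6) issue 24, read 25, done 28, write 29  <WAW R1: wait I5 write@23>
7) issue 30, read 31, done 33, write 34  <WAW R1: wait I6 write@29>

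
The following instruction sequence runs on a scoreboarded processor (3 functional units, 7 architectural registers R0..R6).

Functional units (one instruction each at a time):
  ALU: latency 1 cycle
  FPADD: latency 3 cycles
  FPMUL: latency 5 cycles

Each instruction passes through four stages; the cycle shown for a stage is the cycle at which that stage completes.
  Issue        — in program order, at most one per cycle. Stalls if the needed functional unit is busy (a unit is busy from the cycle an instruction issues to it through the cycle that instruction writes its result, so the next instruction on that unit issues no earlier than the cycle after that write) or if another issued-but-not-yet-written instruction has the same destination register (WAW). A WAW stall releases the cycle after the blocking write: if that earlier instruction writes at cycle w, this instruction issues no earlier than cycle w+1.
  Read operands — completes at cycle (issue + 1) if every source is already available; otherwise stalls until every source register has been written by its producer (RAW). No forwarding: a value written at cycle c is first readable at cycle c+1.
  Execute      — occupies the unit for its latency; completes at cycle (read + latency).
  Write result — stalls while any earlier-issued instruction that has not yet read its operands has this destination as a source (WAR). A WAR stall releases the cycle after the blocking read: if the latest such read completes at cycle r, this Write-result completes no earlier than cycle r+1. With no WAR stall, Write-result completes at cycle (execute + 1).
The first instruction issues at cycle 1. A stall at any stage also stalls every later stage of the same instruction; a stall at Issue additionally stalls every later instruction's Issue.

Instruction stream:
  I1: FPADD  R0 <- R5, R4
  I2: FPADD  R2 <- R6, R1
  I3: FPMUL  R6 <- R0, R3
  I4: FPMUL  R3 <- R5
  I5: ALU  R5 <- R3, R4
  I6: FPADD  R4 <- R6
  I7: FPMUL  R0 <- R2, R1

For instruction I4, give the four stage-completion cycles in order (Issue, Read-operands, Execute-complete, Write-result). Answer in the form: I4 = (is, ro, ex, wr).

[1] I1 dispatched to FPADD
[2] I1 operands ready
[5] I1 complete
[6] R0←I1
[7] I2 dispatched to FPADD
[8] I2 operands ready · I3 dispatched to FPMUL
[9] I3 operands ready
[11] I2 complete
[12] R2←I2
[14] I3 complete
[15] R6←I3
[16] I4 dispatched to FPMUL
[17] I4 operands ready · I5 dispatched to ALU
[18] I6 dispatched to FPADD
[19] I6 operands ready
[22] I4 complete · I6 complete
[23] R3←I4
[24] I5 operands ready · I7 dispatched to FPMUL
[25] I5 complete · R4←I6 · I7 operands ready
[26] R5←I5
[30] I7 complete
[31] R0←I7

I4 = (16, 17, 22, 23)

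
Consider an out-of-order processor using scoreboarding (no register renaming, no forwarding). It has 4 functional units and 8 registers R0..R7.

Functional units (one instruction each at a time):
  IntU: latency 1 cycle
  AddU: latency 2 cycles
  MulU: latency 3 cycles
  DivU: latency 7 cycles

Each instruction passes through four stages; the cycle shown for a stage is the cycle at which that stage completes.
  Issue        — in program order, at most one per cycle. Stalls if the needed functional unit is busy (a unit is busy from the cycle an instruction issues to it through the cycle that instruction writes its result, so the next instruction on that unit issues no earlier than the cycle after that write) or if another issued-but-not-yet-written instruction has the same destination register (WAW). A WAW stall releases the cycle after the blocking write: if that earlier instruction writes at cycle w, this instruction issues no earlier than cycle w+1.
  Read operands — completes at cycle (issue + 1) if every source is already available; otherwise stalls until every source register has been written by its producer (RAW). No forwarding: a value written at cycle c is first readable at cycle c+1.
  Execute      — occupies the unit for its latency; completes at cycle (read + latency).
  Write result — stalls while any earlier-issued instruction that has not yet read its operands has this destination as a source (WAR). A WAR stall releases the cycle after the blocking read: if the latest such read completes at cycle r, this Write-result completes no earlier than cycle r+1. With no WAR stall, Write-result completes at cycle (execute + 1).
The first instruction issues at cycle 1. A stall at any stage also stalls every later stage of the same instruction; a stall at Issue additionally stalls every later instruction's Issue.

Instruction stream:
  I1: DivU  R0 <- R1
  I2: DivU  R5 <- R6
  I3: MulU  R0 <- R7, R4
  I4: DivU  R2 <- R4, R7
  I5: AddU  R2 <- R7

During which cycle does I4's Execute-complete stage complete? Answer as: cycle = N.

cycle 1: I1→DivU
cycle 2: I1 RO
cycle 9: I1 EX
cycle 10: I1 WR R0
cycle 11: I2→DivU
cycle 12: I2 RO, I3→MulU
cycle 13: I3 RO
cycle 16: I3 EX
cycle 17: I3 WR R0
cycle 19: I2 EX
cycle 20: I2 WR R5
cycle 21: I4→DivU
cycle 22: I4 RO
cycle 29: I4 EX
cycle 30: I4 WR R2
cycle 31: I5→AddU
cycle 32: I5 RO
cycle 34: I5 EX
cycle 35: I5 WR R2

cycle = 29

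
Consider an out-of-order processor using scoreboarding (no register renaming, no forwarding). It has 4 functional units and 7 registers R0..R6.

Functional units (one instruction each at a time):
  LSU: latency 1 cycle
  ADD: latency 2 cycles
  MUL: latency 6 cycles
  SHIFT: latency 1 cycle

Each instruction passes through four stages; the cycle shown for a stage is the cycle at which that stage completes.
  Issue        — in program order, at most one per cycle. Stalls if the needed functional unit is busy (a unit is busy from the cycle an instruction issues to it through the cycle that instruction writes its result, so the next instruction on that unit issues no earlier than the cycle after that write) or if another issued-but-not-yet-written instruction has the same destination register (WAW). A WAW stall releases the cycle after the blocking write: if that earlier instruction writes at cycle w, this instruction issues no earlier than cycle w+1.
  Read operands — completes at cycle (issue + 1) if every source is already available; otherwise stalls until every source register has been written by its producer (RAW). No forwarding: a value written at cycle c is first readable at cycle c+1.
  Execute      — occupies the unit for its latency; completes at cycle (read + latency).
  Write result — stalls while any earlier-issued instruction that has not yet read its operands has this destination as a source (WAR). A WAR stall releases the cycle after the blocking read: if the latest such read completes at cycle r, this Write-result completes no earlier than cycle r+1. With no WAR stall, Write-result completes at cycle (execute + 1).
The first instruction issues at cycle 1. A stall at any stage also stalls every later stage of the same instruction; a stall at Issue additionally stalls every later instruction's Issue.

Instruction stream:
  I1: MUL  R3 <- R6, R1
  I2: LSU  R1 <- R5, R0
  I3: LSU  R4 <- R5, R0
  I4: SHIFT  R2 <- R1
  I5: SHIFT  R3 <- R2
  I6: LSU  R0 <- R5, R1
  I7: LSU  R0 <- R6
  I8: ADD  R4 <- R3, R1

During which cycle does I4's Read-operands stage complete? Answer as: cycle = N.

I1: IS=1 RO=2 EX=8 WR=9
I2: IS=2 RO=3 EX=4 WR=5
I3: IS=6 RO=7 EX=8 WR=9  [struct: LSU busy until I2 writes@5]
I4: IS=7 RO=8 EX=9 WR=10
I5: IS=11 RO=12 EX=13 WR=14  [struct: SHIFT busy until I4 writes@10]
I6: IS=12 RO=13 EX=14 WR=15
I7: IS=16 RO=17 EX=18 WR=19  [struct: LSU busy until I6 writes@15]
I8: IS=17 RO=18 EX=20 WR=21

cycle = 8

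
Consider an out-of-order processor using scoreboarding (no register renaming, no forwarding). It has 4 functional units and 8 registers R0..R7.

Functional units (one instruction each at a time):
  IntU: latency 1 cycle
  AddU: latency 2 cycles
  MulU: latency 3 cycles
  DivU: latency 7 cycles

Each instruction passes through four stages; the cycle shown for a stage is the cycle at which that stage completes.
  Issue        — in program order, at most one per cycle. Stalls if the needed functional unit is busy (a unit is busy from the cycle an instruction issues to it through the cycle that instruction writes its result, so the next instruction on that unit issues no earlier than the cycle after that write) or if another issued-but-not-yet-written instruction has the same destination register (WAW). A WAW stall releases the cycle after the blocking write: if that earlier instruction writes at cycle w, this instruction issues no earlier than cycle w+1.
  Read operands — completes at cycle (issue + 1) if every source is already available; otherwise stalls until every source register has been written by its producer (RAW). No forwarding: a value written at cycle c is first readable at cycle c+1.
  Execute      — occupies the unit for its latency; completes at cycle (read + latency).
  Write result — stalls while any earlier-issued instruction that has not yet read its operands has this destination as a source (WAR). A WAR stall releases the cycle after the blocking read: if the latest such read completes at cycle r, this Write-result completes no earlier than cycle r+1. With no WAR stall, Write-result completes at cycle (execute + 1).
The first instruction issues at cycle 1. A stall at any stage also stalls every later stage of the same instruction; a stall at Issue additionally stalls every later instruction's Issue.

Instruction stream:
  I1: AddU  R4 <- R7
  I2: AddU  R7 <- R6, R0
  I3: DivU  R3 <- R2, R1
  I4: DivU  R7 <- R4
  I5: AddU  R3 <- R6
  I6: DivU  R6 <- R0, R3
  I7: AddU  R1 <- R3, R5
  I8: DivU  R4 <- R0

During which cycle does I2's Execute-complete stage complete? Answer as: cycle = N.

cycle = 9

I1: IS=1 RO=2 EX=4 WR=5
I2: IS=6 RO=7 EX=9 WR=10  [struct: AddU busy until I1 writes@5]
I3: IS=7 RO=8 EX=15 WR=16
I4: IS=17 RO=18 EX=25 WR=26  [struct: DivU busy until I3 writes@16]
I5: IS=18 RO=19 EX=21 WR=22
I6: IS=27 RO=28 EX=35 WR=36  [struct: DivU busy until I4 writes@26]
I7: IS=28 RO=29 EX=31 WR=32
I8: IS=37 RO=38 EX=45 WR=46  [struct: DivU busy until I6 writes@36]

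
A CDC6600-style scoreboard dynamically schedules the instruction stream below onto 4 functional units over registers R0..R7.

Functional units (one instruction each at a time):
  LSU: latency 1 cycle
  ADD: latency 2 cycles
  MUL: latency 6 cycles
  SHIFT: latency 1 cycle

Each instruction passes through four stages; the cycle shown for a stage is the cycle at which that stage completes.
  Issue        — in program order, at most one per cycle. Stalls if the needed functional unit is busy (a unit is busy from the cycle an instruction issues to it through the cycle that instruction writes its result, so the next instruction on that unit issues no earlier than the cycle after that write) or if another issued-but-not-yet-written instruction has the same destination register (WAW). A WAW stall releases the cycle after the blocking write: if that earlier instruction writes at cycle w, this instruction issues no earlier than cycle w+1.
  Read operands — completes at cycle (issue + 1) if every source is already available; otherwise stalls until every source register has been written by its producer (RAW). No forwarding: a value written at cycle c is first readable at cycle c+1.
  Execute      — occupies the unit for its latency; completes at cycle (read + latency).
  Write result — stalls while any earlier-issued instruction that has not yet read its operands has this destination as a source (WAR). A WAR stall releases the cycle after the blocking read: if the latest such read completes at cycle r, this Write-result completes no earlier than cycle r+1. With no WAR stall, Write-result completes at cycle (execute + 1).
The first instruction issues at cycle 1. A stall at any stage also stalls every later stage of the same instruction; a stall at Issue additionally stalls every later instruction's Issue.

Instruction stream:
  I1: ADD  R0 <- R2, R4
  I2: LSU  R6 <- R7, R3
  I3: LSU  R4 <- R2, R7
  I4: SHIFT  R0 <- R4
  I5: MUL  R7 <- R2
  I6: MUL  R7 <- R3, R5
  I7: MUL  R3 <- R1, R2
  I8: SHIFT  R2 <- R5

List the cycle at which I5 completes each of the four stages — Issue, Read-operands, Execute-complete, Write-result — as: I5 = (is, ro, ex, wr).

I5 = (8, 9, 15, 16)

I1 -> (1, 2, 4, 5)
I2 -> (2, 3, 4, 5)
I3 -> (6, 7, 8, 9)  // struct: LSU busy until I2 writes@5
I4 -> (7, 10, 11, 12)  // RAW R4: wait I3 write@9
I5 -> (8, 9, 15, 16)
I6 -> (17, 18, 24, 25)  // struct: MUL busy until I5 writes@16
I7 -> (26, 27, 33, 34)  // struct: MUL busy until I6 writes@25
I8 -> (27, 28, 29, 30)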